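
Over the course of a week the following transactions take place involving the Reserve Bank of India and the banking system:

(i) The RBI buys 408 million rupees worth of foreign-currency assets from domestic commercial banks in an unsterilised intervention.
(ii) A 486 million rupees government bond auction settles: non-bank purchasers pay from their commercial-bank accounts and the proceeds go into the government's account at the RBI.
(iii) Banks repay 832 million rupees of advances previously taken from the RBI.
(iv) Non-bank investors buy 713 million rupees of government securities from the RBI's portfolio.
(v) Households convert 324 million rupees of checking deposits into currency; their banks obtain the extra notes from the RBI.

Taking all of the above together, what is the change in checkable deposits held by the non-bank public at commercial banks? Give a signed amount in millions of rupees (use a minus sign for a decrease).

-1523 million

FX purchase 408 million rupees: the counterparty is a bank, so public deposits are unchanged → 0.
Government account inflow 486 million rupees: non-bank counterparties' bank balances fall → −486M.
Discount-window repayment 832 million rupees: the counterparty is a bank, so public deposits are unchanged → 0.
Asset sale (to non-banks) 713 million rupees: non-bank counterparties' bank balances fall → −713M.
Currency withdrawal 324 million rupees: non-bank counterparties' bank balances fall → −324M.
Net: 0 − 486 + 0 − 713 − 324 = -1523 million.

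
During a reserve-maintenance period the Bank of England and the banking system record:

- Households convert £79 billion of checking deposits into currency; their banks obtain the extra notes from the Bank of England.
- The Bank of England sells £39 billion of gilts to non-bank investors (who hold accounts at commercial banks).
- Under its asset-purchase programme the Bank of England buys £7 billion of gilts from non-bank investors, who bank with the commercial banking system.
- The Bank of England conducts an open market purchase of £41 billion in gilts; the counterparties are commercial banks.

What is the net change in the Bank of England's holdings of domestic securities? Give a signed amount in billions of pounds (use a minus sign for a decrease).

Currency withdrawal £79 billion: the Bank of England's securities portfolio is untouched → 0.
Asset sale (to non-banks) £39 billion: securities removed from the Bank of England's portfolio → −£39B.
Asset purchase (from non-banks) £7 billion: securities added to the Bank of England's portfolio → +£7B.
OMO purchase (from banks) £41 billion: securities added to the Bank of England's portfolio → +£41B.
Net: 0 − 39 + 7 + 41 = +£9 billion.

+£9 billion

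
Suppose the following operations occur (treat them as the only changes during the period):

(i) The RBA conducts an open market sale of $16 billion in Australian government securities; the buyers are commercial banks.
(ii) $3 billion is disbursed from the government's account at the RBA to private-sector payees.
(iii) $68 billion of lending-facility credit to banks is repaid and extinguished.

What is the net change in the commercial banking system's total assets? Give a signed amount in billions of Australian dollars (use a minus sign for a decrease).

OMO sale (to banks) $16 billion: just an asset swap on bank balance sheets → 0.
Government spending $3 billion: bank balance sheets expand → +$3B.
Discount-window repayment $68 billion: bank balance sheets shrink → −$68B.
Net: 0 + 3 − 68 = -$65 billion.

-$65 billion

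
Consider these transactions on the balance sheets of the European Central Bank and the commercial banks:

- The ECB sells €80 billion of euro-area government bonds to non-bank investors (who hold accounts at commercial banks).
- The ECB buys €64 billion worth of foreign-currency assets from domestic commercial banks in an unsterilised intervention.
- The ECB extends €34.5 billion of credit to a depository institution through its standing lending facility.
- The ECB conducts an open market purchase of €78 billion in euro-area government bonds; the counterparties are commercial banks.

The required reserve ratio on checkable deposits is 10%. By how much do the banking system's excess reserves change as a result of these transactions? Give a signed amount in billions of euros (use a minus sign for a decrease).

+€104.5 billion

Asset sale (to non-banks) €80 billion: reserves −€80B, deposits −€80B.
FX purchase €64 billion: reserves +€64B, deposits 0.
Discount-window loan €34.5 billion: reserves +€34.5B, deposits 0.
OMO purchase (from banks) €78 billion: reserves +€78B, deposits 0.
Totals: Δreserves = +€96.5B, Δdeposits = −€80B.
Δrequired reserves = 10% × −€80B = −€8B.
Δexcess reserves = Δreserves − Δrequired = +€96.5B − (−€8B) = +€104.5 billion.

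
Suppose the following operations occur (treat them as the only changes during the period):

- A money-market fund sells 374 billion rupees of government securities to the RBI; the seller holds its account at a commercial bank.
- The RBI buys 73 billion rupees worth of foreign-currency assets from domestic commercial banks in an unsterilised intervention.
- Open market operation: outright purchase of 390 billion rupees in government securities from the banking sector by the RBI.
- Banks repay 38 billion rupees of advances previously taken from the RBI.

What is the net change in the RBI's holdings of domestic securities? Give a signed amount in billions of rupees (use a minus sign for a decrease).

Asset purchase (from non-banks) 374 billion rupees: securities added to the RBI's portfolio → +374B.
FX purchase 73 billion rupees: the RBI's securities portfolio is untouched → 0.
OMO purchase (from banks) 390 billion rupees: securities added to the RBI's portfolio → +390B.
Discount-window repayment 38 billion rupees: the RBI's securities portfolio is untouched → 0.
Net: 374 + 0 + 390 + 0 = +764 billion.

+764 billion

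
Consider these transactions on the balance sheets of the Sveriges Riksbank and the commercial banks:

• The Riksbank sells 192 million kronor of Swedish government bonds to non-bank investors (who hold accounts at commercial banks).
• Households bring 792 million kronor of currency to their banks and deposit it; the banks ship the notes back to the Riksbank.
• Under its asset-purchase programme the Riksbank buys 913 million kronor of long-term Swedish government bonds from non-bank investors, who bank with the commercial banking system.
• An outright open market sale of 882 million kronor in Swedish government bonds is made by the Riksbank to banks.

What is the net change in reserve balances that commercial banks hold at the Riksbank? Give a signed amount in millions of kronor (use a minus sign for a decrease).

Riksbank balance sheet:
  Assets:      Securities −161M
  Liabilities: Bank reserves +631M, Currency in circulation −792M
Commercial banking system:
  Assets:      Reserves at CB +631M, Securities +882M
  Liabilities: Checkable deposits +1513M
So the change in reserve balances that commercial banks hold at the Riksbank is +631 million.

+631 million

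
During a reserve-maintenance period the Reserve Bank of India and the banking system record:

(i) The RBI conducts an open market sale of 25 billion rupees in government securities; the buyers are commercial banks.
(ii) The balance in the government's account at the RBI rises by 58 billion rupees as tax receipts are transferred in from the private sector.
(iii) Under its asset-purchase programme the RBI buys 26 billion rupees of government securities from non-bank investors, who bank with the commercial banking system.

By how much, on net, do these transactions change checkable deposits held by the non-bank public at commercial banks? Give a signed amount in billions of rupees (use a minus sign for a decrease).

RBI balance sheet:
  Assets:      Securities +1B
  Liabilities: Bank reserves −57B, Government deposits +58B
Commercial banking system:
  Assets:      Reserves at CB −57B, Securities +25B
  Liabilities: Checkable deposits −32B
So the change in checkable deposits held by the non-bank public at commercial banks is -32 billion.

-32 billion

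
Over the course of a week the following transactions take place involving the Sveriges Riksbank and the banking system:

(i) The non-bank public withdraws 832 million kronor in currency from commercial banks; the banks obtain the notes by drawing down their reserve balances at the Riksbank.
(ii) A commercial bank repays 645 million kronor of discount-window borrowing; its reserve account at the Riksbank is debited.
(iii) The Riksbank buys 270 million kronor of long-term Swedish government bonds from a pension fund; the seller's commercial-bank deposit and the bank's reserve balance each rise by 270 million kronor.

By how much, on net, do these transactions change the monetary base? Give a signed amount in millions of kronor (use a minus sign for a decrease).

-375 million

Currency withdrawal 832 million kronor: just a shift between currency and reserves — both are base money → 0.
Discount-window repayment 645 million kronor: Riksbank balance sheet contracts → −645M.
Asset purchase (from non-banks) 270 million kronor: Riksbank balance sheet expands → +270M.
Net: 0 − 645 + 270 = -375 million.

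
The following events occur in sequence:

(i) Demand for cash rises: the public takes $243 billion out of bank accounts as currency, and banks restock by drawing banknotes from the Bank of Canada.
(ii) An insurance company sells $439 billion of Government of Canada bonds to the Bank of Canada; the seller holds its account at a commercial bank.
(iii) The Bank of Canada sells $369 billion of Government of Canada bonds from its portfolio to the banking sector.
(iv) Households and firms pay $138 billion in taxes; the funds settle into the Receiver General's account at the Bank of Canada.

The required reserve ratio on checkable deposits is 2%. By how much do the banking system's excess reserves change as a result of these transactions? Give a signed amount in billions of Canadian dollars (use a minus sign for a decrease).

-$312.16 billion

Currency withdrawal $243 billion: reserves −$243B, deposits −$243B.
Asset purchase (from non-banks) $439 billion: reserves +$439B, deposits +$439B.
OMO sale (to banks) $369 billion: reserves −$369B, deposits 0.
Government account inflow $138 billion: reserves −$138B, deposits −$138B.
Totals: Δreserves = −$311B, Δdeposits = +$58B.
Δrequired reserves = 2% × +$58B = +$1.16B.
Δexcess reserves = Δreserves − Δrequired = −$311B − (+$1.16B) = -$312.16 billion.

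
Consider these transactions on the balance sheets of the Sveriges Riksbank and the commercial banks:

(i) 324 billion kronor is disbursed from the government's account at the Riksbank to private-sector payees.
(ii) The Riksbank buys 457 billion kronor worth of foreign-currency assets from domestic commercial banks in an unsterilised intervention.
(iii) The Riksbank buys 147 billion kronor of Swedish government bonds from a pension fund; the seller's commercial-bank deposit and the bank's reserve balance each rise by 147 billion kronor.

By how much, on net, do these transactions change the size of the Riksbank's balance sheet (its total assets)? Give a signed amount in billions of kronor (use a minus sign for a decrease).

Government spending 324 billion kronor: only the composition of liabilities changes → 0.
FX purchase 457 billion kronor: a Riksbank asset is acquired → +457B.
Asset purchase (from non-banks) 147 billion kronor: a Riksbank asset is acquired → +147B.
Net: 0 + 457 + 147 = +604 billion.

+604 billion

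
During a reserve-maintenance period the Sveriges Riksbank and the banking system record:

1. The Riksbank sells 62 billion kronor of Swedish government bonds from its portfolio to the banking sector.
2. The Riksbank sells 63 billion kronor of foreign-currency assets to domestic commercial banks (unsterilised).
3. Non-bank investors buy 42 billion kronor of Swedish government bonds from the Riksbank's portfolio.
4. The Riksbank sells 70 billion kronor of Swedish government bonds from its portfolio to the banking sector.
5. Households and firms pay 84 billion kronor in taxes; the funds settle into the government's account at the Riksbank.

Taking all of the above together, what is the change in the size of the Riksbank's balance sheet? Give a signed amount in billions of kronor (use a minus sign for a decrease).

Riksbank balance sheet:
  Assets:      Securities −174B, Foreign assets −63B
  Liabilities: Bank reserves −321B, Government deposits +84B
Change in total Riksbank assets = -237 billion.

-237 billion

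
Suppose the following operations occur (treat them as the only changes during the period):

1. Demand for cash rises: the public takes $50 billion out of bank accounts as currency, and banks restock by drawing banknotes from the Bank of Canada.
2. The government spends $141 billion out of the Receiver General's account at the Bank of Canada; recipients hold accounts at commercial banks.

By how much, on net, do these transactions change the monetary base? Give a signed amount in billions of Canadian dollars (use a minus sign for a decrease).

Currency withdrawal $50 billion: just a shift between currency and reserves — both are base money → 0.
Government spending $141 billion: a non-base liability converts back to reserves → +$141B.
Net: 0 + 141 = +$141 billion.

+$141 billion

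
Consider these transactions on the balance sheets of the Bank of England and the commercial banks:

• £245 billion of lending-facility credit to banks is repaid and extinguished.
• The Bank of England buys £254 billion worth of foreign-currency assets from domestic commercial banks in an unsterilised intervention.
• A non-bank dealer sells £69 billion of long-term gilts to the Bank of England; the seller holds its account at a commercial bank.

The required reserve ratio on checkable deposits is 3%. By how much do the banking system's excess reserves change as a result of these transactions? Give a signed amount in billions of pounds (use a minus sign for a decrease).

Discount-window repayment £245 billion: reserves −£245B, deposits 0.
FX purchase £254 billion: reserves +£254B, deposits 0.
Asset purchase (from non-banks) £69 billion: reserves +£69B, deposits +£69B.
Totals: Δreserves = +£78B, Δdeposits = +£69B.
Δrequired reserves = 3% × +£69B = +£2.07B.
Δexcess reserves = Δreserves − Δrequired = +£78B − (+£2.07B) = +£75.93 billion.

+£75.93 billion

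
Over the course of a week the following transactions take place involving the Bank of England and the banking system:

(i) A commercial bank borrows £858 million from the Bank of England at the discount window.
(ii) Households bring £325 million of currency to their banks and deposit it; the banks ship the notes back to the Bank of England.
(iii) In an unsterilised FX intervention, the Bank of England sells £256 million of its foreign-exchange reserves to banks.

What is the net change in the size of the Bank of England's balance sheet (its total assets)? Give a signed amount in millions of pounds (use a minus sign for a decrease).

Discount-window loan £858 million: a Bank of England asset is acquired → +£858M.
Currency deposit £325 million: only the composition of liabilities changes → 0.
FX sale £256 million: a Bank of England asset is shed → −£256M.
Net: 858 + 0 − 256 = +£602 million.

+£602 million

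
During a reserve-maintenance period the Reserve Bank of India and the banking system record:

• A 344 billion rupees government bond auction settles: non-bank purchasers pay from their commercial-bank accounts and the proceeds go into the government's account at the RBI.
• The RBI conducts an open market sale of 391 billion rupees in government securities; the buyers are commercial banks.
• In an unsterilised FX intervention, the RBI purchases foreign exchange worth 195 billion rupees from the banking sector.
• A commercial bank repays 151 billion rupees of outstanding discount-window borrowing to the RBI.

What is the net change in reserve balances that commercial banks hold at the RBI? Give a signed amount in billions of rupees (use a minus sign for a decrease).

-691 billion

Government account inflow 344 billion rupees: funds move from bank reserves into the government account → −344B.
OMO sale (to banks) 391 billion rupees: the buying banks pay out of their reserve balances → −391B.
FX purchase 195 billion rupees: the RBI pays by crediting reserve accounts → +195B.
Discount-window repayment 151 billion rupees: repayment is debited from reserves → −151B.
Net: −344 − 391 + 195 − 151 = -691 billion.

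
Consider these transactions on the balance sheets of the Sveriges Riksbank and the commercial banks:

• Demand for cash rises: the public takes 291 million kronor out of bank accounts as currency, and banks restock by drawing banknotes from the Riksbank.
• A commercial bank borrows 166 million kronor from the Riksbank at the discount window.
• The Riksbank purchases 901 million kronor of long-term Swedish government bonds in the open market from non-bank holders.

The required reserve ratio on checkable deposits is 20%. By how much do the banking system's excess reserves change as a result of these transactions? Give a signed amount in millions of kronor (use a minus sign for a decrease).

Currency withdrawal 291 million kronor: reserves −291M, deposits −291M.
Discount-window loan 166 million kronor: reserves +166M, deposits 0.
Asset purchase (from non-banks) 901 million kronor: reserves +901M, deposits +901M.
Totals: Δreserves = +776M, Δdeposits = +610M.
Δrequired reserves = 20% × +610M = +122M.
Δexcess reserves = Δreserves − Δrequired = +776M − (+122M) = +654 million.

+654 million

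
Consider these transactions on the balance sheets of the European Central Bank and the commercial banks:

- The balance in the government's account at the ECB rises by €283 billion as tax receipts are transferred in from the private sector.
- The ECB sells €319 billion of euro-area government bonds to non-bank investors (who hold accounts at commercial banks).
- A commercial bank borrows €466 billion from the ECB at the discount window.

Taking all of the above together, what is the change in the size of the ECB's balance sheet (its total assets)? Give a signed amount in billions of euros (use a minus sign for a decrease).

Government account inflow €283 billion: only the composition of liabilities changes → 0.
Asset sale (to non-banks) €319 billion: an ECB asset is shed → −€319B.
Discount-window loan €466 billion: an ECB asset is acquired → +€466B.
Net: 0 − 319 + 466 = +€147 billion.

+€147 billion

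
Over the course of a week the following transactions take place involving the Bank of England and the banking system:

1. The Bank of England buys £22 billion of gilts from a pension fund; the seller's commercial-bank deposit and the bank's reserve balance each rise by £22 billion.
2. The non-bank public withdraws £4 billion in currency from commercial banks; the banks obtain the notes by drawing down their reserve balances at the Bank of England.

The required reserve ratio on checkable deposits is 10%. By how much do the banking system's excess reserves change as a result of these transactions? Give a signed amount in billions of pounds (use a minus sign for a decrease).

Asset purchase (from non-banks) £22 billion: reserves +£22B, deposits +£22B.
Currency withdrawal £4 billion: reserves −£4B, deposits −£4B.
Totals: Δreserves = +£18B, Δdeposits = +£18B.
Δrequired reserves = 10% × +£18B = +£1.8B.
Δexcess reserves = Δreserves − Δrequired = +£18B − (+£1.8B) = +£16.2 billion.

+£16.2 billion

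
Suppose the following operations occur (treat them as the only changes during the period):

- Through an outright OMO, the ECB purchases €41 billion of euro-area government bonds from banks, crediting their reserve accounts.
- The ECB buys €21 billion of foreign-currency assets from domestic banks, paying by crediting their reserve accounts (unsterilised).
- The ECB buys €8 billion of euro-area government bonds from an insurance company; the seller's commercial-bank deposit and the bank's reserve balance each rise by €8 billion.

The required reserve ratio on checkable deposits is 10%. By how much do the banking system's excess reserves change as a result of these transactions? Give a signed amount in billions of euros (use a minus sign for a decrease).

+€69.2 billion

OMO purchase (from banks) €41 billion: reserves +€41B, deposits 0.
FX purchase €21 billion: reserves +€21B, deposits 0.
Asset purchase (from non-banks) €8 billion: reserves +€8B, deposits +€8B.
Totals: Δreserves = +€70B, Δdeposits = +€8B.
Δrequired reserves = 10% × +€8B = +€0.8B.
Δexcess reserves = Δreserves − Δrequired = +€70B − (+€0.8B) = +€69.2 billion.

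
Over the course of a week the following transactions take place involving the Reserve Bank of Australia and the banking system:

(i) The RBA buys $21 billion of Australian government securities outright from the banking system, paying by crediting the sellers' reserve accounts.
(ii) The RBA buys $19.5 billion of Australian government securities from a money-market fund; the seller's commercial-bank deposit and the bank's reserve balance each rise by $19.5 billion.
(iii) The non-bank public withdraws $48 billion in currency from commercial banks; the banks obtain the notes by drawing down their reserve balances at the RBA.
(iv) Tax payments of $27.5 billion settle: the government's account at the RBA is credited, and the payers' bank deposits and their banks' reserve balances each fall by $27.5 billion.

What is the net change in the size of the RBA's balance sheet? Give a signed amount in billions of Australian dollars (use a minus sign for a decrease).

+$40.5 billion

RBA balance sheet:
  Assets:      Securities +$40.5B
  Liabilities: Bank reserves −$35B, Currency in circulation +$48B, Government deposits +$27.5B
Change in total RBA assets = +$40.5 billion.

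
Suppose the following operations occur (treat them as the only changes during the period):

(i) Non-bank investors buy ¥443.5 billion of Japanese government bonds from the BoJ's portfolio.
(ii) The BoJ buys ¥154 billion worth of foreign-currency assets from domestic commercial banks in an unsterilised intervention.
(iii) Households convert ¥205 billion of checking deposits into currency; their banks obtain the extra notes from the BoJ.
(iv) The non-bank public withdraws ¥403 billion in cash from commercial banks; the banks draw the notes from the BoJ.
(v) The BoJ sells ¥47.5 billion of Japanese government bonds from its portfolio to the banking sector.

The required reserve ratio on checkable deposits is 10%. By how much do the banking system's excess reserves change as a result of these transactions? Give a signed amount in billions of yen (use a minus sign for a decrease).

Asset sale (to non-banks) ¥443.5 billion: reserves −¥443.5B, deposits −¥443.5B.
FX purchase ¥154 billion: reserves +¥154B, deposits 0.
Currency withdrawal ¥205 billion: reserves −¥205B, deposits −¥205B.
Currency withdrawal ¥403 billion: reserves −¥403B, deposits −¥403B.
OMO sale (to banks) ¥47.5 billion: reserves −¥47.5B, deposits 0.
Totals: Δreserves = −¥945B, Δdeposits = −¥1051.5B.
Δrequired reserves = 10% × −¥1051.5B = −¥105.15B.
Δexcess reserves = Δreserves − Δrequired = −¥945B − (−¥105.15B) = -¥839.85 billion.

-¥839.85 billion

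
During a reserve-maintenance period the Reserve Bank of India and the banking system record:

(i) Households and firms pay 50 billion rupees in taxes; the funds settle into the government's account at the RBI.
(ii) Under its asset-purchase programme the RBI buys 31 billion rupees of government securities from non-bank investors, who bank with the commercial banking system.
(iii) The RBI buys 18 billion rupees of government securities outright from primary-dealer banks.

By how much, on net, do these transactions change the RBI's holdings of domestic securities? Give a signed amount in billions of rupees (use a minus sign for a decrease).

Government account inflow 50 billion rupees: the RBI's securities portfolio is untouched → 0.
Asset purchase (from non-banks) 31 billion rupees: securities added to the RBI's portfolio → +31B.
OMO purchase (from banks) 18 billion rupees: securities added to the RBI's portfolio → +18B.
Net: 0 + 31 + 18 = +49 billion.

+49 billion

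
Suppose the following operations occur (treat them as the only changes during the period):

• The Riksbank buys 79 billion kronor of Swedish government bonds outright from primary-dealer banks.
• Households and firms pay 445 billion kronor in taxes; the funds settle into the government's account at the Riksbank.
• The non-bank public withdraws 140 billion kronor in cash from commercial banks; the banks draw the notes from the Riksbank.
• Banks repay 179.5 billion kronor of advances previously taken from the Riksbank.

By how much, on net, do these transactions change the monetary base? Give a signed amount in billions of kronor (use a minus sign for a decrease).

-545.5 billion

OMO purchase (from banks) 79 billion kronor: Riksbank balance sheet expands → +79B.
Government account inflow 445 billion kronor: reserves shift to a non-base liability → −445B.
Currency withdrawal 140 billion kronor: just a shift between currency and reserves — both are base money → 0.
Discount-window repayment 179.5 billion kronor: Riksbank balance sheet contracts → −179.5B.
Net: 79 − 445 + 0 − 179.5 = -545.5 billion.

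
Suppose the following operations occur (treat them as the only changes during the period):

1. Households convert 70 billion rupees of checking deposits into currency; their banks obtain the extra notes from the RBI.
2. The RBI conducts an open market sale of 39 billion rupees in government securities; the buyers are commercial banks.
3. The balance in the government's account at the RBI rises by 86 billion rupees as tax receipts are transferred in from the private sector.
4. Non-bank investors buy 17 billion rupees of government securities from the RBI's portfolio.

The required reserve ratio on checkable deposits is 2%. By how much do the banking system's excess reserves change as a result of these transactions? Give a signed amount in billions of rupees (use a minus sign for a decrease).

-208.54 billion

Currency withdrawal 70 billion rupees: reserves −70B, deposits −70B.
OMO sale (to banks) 39 billion rupees: reserves −39B, deposits 0.
Government account inflow 86 billion rupees: reserves −86B, deposits −86B.
Asset sale (to non-banks) 17 billion rupees: reserves −17B, deposits −17B.
Totals: Δreserves = −212B, Δdeposits = −173B.
Δrequired reserves = 2% × −173B = −3.46B.
Δexcess reserves = Δreserves − Δrequired = −212B − (−3.46B) = -208.54 billion.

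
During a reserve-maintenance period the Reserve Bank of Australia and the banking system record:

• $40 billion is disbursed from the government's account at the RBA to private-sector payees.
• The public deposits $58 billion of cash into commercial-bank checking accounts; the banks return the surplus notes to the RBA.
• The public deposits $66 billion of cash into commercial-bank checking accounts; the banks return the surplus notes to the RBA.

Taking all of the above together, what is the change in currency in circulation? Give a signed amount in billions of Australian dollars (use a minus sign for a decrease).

Government spending $40 billion: no currency enters or leaves circulation → 0.
Currency deposit $58 billion: notes return to the central bank → −$58B.
Currency deposit $66 billion: notes return to the central bank → −$66B.
Net: 0 − 58 − 66 = -$124 billion.

-$124 billion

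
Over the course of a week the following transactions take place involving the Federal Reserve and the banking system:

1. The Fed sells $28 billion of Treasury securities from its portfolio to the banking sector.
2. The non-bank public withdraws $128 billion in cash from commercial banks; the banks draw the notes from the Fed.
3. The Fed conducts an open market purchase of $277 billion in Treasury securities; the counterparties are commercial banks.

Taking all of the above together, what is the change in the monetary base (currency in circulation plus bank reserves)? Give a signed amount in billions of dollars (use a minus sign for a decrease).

+$249 billion

OMO sale (to banks) $28 billion: Fed balance sheet contracts → −$28B.
Currency withdrawal $128 billion: just a shift between currency and reserves — both are base money → 0.
OMO purchase (from banks) $277 billion: Fed balance sheet expands → +$277B.
Net: −28 + 0 + 277 = +$249 billion.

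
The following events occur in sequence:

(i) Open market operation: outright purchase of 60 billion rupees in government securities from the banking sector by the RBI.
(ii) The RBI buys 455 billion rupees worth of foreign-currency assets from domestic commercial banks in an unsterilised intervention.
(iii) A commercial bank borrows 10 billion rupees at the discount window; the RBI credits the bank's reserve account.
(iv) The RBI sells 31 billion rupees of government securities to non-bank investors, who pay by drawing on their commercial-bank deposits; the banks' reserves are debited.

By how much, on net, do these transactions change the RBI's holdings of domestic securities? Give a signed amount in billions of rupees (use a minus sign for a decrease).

+29 billion

OMO purchase (from banks) 60 billion rupees: securities added to the RBI's portfolio → +60B.
FX purchase 455 billion rupees: the RBI's securities portfolio is untouched → 0.
Discount-window loan 10 billion rupees: the RBI's securities portfolio is untouched → 0.
Asset sale (to non-banks) 31 billion rupees: securities removed from the RBI's portfolio → −31B.
Net: 60 + 0 + 0 − 31 = +29 billion.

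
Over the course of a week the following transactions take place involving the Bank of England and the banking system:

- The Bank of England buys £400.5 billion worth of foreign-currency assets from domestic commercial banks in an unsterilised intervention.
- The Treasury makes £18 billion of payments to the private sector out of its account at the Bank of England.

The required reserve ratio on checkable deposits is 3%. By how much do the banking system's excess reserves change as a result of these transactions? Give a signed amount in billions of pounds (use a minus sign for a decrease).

FX purchase £400.5 billion: reserves +£400.5B, deposits 0.
Government spending £18 billion: reserves +£18B, deposits +£18B.
Totals: Δreserves = +£418.5B, Δdeposits = +£18B.
Δrequired reserves = 3% × +£18B = +£0.54B.
Δexcess reserves = Δreserves − Δrequired = +£418.5B − (+£0.54B) = +£417.96 billion.

+£417.96 billion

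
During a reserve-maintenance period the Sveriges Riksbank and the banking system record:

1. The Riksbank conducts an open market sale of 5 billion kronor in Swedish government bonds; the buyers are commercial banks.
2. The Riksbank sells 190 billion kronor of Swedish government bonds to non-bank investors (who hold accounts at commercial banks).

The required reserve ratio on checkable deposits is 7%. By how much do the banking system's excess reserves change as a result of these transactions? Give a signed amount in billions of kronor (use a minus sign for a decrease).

OMO sale (to banks) 5 billion kronor: reserves −5B, deposits 0.
Asset sale (to non-banks) 190 billion kronor: reserves −190B, deposits −190B.
Totals: Δreserves = −195B, Δdeposits = −190B.
Δrequired reserves = 7% × −190B = −13.3B.
Δexcess reserves = Δreserves − Δrequired = −195B − (−13.3B) = -181.7 billion.

-181.7 billion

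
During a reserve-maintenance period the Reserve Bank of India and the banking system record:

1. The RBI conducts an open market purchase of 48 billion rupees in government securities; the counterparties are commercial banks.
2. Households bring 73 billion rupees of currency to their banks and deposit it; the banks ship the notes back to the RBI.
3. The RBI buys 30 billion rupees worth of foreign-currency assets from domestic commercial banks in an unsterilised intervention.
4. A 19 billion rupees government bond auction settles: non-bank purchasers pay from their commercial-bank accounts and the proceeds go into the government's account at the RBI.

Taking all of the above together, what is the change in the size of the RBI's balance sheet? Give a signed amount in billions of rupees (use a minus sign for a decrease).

OMO purchase (from banks) 48 billion rupees: an RBI asset is acquired → +48B.
Currency deposit 73 billion rupees: only the composition of liabilities changes → 0.
FX purchase 30 billion rupees: an RBI asset is acquired → +30B.
Government account inflow 19 billion rupees: only the composition of liabilities changes → 0.
Net: 48 + 0 + 30 + 0 = +78 billion.

+78 billion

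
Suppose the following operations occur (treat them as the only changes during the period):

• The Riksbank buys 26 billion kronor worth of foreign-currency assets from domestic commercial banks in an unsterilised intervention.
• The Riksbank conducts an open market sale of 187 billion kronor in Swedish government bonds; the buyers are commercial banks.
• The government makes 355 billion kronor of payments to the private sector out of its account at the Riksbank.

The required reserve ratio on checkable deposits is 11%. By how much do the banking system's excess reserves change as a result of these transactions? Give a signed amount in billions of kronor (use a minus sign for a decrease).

FX purchase 26 billion kronor: reserves +26B, deposits 0.
OMO sale (to banks) 187 billion kronor: reserves −187B, deposits 0.
Government spending 355 billion kronor: reserves +355B, deposits +355B.
Totals: Δreserves = +194B, Δdeposits = +355B.
Δrequired reserves = 11% × +355B = +39.05B.
Δexcess reserves = Δreserves − Δrequired = +194B − (+39.05B) = +154.95 billion.

+154.95 billion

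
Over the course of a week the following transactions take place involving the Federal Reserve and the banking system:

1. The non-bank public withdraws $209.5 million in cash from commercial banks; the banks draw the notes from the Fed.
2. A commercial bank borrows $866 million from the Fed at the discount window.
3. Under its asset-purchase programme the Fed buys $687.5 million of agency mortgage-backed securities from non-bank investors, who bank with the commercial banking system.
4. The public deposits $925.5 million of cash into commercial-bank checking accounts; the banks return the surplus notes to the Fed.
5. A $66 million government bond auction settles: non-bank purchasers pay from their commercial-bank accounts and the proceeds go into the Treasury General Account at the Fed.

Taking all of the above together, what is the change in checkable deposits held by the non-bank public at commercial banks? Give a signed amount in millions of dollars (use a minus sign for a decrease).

+$1337.5 million

Currency withdrawal $209.5 million: non-bank counterparties' bank balances fall → −$209.5M.
Discount-window loan $866 million: the counterparty is a bank, so public deposits are unchanged → 0.
Asset purchase (from non-banks) $687.5 million: non-bank counterparties' bank balances rise → +$687.5M.
Currency deposit $925.5 million: non-bank counterparties' bank balances rise → +$925.5M.
Government account inflow $66 million: non-bank counterparties' bank balances fall → −$66M.
Net: −209.5 + 0 + 687.5 + 925.5 − 66 = +$1337.5 million.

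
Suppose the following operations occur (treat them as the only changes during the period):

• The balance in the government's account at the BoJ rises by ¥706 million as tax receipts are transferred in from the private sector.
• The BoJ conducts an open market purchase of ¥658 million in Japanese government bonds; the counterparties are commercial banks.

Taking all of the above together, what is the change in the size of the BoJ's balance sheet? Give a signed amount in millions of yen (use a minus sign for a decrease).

+¥658 million

Government account inflow ¥706 million: only the composition of liabilities changes → 0.
OMO purchase (from banks) ¥658 million: a BoJ asset is acquired → +¥658M.
Net: 0 + 658 = +¥658 million.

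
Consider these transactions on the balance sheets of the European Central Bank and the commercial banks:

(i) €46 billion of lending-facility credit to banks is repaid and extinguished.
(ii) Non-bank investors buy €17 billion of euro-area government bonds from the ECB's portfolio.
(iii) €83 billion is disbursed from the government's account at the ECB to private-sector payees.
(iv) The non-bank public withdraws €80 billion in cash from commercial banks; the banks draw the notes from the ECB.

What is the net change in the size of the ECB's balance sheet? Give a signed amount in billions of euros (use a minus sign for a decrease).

ECB balance sheet:
  Assets:      Securities −€17B, Loans to banks −€46B
  Liabilities: Bank reserves −€60B, Currency in circulation +€80B, Government deposits −€83B
Commercial banking system:
  Assets:      Reserves at CB −€60B
  Liabilities: Checkable deposits −€14B, Borrowings from CB −€46B
Change in total ECB assets = -€63 billion.

-€63 billion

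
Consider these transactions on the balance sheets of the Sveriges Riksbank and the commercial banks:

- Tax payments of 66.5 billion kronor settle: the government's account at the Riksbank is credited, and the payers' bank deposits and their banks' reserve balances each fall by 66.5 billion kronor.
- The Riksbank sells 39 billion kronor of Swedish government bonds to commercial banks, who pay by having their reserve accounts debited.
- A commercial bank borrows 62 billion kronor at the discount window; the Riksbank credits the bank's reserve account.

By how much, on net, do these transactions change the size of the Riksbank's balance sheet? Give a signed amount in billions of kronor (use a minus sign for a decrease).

Government account inflow 66.5 billion kronor: only the composition of liabilities changes → 0.
OMO sale (to banks) 39 billion kronor: a Riksbank asset is shed → −39B.
Discount-window loan 62 billion kronor: a Riksbank asset is acquired → +62B.
Net: 0 − 39 + 62 = +23 billion.

+23 billion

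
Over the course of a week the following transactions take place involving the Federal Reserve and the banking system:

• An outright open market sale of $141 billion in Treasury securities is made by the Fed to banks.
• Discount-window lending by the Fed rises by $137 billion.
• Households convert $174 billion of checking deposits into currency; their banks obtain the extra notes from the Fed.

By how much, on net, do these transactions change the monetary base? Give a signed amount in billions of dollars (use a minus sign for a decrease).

-$4 billion

OMO sale (to banks) $141 billion: Fed balance sheet contracts → −$141B.
Discount-window loan $137 billion: Fed balance sheet expands → +$137B.
Currency withdrawal $174 billion: just a shift between currency and reserves — both are base money → 0.
Net: −141 + 137 + 0 = -$4 billion.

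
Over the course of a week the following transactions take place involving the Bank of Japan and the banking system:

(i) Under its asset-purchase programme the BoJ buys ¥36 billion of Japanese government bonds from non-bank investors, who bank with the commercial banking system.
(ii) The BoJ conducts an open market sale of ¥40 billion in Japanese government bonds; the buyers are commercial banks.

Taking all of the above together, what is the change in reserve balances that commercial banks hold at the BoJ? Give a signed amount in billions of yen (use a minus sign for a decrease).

Asset purchase (from non-banks) ¥36 billion: the BoJ pays by crediting reserve accounts → +¥36B.
OMO sale (to banks) ¥40 billion: the buying banks pay out of their reserve balances → −¥40B.
Net: 36 − 40 = -¥4 billion.

-¥4 billion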